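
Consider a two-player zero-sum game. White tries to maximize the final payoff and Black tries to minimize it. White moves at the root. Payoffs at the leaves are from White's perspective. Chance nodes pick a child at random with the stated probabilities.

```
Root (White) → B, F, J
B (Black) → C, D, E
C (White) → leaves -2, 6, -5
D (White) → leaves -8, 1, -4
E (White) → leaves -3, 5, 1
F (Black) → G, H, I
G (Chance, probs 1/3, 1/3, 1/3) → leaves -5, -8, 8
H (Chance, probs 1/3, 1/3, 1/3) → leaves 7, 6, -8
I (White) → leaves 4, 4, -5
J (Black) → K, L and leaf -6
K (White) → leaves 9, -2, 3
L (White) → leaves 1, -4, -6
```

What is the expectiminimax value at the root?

1

C (White): max(-2, 6, -5) = 6
D (White): max(-8, 1, -4) = 1
E (White): max(-3, 5, 1) = 5
B (Black): min(6, 1, 5) = 1
G (Chance): 1/3·-5 + 1/3·-8 + 1/3·8 = -1.67
H (Chance): 1/3·7 + 1/3·6 + 1/3·-8 = 1.67
I (White): max(4, 4, -5) = 4
F (Black): min(-1.67, 1.67, 4) = -1.67
K (White): max(9, -2, 3) = 9
L (White): max(1, -4, -6) = 1
J (Black): min(9, 1, -6) = -6
Root (White): max(1, -1.67, -6) = 1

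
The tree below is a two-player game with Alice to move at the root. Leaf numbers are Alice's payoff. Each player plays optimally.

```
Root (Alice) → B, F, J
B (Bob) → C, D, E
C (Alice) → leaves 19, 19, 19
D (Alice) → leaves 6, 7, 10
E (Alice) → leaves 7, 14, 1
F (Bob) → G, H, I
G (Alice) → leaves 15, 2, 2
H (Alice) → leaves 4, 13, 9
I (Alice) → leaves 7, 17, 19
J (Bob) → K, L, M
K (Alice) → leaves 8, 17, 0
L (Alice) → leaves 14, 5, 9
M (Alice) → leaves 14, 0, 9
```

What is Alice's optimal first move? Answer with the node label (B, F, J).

J

C (Alice): max(19, 19, 19) = 19
D (Alice): max(6, 7, 10) = 10
E (Alice): max(7, 14, 1) = 14
B (Bob): min(19, 10, 14) = 10
G (Alice): max(15, 2, 2) = 15
H (Alice): max(4, 13, 9) = 13
I (Alice): max(7, 17, 19) = 19
F (Bob): min(15, 13, 19) = 13
K (Alice): max(8, 17, 0) = 17
L (Alice): max(14, 5, 9) = 14
M (Alice): max(14, 0, 9) = 14
J (Bob): min(17, 14, 14) = 14
Root (Alice): max(10, 13, 14) = 14
Alice picks the child with the highest value: J (value 14).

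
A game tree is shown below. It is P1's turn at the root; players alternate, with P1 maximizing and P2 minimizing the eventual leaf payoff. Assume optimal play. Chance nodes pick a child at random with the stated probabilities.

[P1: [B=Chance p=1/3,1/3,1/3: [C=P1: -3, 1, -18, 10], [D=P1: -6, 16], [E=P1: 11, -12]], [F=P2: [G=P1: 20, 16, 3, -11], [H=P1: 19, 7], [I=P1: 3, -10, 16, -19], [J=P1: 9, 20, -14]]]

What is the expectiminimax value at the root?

16

C (P1): max(-3, 1, -18, 10) = 10
D (P1): max(-6, 16) = 16
E (P1): max(11, -12) = 11
B (Chance): 1/3·10 + 1/3·16 + 1/3·11 = 12.33
G (P1): max(20, 16, 3, -11) = 20
H (P1): max(19, 7) = 19
I (P1): max(3, -10, 16, -19) = 16
J (P1): max(9, 20, -14) = 20
F (P2): min(20, 19, 16, 20) = 16
Root (P1): max(12.33, 16) = 16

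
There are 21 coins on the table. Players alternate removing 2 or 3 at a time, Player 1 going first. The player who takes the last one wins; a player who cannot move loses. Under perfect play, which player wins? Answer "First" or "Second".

Mark each pile size as W (mover wins) or L (mover loses):
i:   0  1  2  3  4  5  6  7  8  9 10 11 12 13 14 15 16 17 18 19 20 21
     L  L  W  W  W  L  L  W  W  W  L  L  W  W  W  L  L  W  W  W  L  L
Position 21 is L, so the second player wins.

Second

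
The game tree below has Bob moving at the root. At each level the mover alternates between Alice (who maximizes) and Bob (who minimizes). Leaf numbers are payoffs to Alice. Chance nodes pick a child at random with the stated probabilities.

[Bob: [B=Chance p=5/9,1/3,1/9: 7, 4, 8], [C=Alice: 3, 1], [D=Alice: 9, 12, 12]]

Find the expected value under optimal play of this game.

B (Chance): 5/9·7 + 1/3·4 + 1/9·8 = 6.11
C (Alice): max(3, 1) = 3
D (Alice): max(9, 12, 12) = 12
Root (Bob): min(6.11, 3, 12) = 3

3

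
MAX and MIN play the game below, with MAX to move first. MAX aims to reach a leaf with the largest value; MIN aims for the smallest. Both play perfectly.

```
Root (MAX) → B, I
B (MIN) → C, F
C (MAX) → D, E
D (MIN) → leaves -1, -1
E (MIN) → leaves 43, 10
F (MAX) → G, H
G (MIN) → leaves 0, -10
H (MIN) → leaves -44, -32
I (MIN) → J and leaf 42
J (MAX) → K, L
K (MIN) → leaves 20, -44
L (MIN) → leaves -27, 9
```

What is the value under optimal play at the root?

-10

D (MIN): min(-1, -1) = -1
E (MIN): min(43, 10) = 10
C (MAX): max(-1, 10) = 10
G (MIN): min(0, -10) = -10
H (MIN): min(-44, -32) = -44
F (MAX): max(-10, -44) = -10
B (MIN): min(10, -10) = -10
K (MIN): min(20, -44) = -44
L (MIN): min(-27, 9) = -27
J (MAX): max(-44, -27) = -27
I (MIN): min(-27, 42) = -27
Root (MAX): max(-10, -27) = -10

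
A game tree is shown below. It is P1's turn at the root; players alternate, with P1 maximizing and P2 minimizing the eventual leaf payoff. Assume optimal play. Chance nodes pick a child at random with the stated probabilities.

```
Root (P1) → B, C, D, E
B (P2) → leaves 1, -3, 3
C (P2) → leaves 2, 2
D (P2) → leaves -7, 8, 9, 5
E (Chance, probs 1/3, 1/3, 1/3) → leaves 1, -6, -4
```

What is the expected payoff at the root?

B (P2): min(1, -3, 3) = -3
C (P2): min(2, 2) = 2
D (P2): min(-7, 8, 9, 5) = -7
E (Chance): 1/3·1 + 1/3·-6 + 1/3·-4 = -3
Root (P1): max(-3, 2, -7, -3) = 2

2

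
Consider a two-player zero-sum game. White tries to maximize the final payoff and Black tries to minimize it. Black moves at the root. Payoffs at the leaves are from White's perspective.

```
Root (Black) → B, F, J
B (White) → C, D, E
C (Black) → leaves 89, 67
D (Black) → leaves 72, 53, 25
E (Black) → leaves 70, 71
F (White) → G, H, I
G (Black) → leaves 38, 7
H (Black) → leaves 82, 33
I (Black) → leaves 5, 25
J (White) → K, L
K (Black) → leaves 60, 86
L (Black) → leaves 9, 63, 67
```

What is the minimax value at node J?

K: min(60, 86) = 60
L: min(9, 63, 67) = 9
J: max(60, 9) = 60

60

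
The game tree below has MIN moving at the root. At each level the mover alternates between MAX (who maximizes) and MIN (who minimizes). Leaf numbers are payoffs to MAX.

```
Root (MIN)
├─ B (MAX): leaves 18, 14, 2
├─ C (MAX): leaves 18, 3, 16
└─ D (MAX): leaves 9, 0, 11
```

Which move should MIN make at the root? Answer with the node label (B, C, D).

B (MAX): max(18, 14, 2) = 18
C (MAX): max(18, 3, 16) = 18
D (MAX): max(9, 0, 11) = 11
Root (MIN): min(18, 18, 11) = 11
MIN picks the child with the lowest value: D (value 11).

D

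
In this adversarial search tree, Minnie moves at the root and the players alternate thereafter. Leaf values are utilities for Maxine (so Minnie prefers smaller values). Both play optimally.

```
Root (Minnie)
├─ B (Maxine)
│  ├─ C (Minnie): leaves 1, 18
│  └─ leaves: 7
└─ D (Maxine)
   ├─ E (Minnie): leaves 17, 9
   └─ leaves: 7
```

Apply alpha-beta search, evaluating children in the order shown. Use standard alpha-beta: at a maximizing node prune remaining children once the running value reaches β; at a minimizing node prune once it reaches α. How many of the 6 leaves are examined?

5

C [α=-∞,β=+∞]: v=1
B [α=-∞,β=+∞]: v=7
E [α=-∞,β=7]: v=9
D [α=-∞,β=7]: v=9 after child 1 ≥ β → β-cutoff, skip 1
Root [α=-∞,β=+∞]: v=7
Leaves evaluated: 5 of 6.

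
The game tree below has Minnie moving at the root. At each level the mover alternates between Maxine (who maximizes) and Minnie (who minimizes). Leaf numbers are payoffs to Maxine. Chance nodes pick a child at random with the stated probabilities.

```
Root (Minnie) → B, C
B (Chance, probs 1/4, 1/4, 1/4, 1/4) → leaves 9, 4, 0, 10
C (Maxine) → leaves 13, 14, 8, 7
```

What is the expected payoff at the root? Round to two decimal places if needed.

B (Chance): 1/4·9 + 1/4·4 + 1/4·0 + 1/4·10 = 5.75
C (Maxine): max(13, 14, 8, 7) = 14
Root (Minnie): min(5.75, 14) = 5.75

5.75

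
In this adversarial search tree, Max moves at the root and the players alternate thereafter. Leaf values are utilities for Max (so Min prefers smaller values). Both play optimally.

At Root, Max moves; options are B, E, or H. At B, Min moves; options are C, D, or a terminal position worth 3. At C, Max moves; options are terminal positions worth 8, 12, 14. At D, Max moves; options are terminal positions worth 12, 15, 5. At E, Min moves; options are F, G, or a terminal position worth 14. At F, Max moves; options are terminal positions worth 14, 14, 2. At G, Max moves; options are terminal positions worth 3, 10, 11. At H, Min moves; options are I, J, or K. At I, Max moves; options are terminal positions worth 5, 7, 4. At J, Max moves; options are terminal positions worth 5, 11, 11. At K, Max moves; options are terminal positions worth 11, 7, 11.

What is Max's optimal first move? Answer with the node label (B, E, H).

E

C (Max): max(8, 12, 14) = 14
D (Max): max(12, 15, 5) = 15
B (Min): min(14, 15, 3) = 3
F (Max): max(14, 14, 2) = 14
G (Max): max(3, 10, 11) = 11
E (Min): min(14, 11, 14) = 11
I (Max): max(5, 7, 4) = 7
J (Max): max(5, 11, 11) = 11
K (Max): max(11, 7, 11) = 11
H (Min): min(7, 11, 11) = 7
Root (Max): max(3, 11, 7) = 11
Max picks the child with the highest value: E (value 11).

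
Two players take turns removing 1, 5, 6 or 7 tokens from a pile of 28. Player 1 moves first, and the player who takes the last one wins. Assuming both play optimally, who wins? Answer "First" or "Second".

Positions where the player to move wins (W) vs loses (L):
i:   0  1  2  3  4  5  6  7  8  9 10 11 12 13 14 15 16 17 18 19 20 21 22 23 24 25 26 27 28
     L  W  L  W  L  W  W  W  W  W  W  W  L  W  L  W  L  W  W  W  W  W  W  W  L  W  L  W  L
Position 28 is L, so the second player wins.

Second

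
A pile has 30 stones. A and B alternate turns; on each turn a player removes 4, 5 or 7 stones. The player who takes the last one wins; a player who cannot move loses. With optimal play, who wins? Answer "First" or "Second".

i:   0  1  2  3  4  5  6  7  8  9 10 11 12 13 14 15 16 17 18 19 20 21 22 23 24 25 26 27 28 29 30
     L  L  L  L  W  W  W  W  W  W  W  L  L  L  L  W  W  W  W  W  W  W  L  L  L  L  W  W  W  W  W
Position 30 is W, so the first player wins.

First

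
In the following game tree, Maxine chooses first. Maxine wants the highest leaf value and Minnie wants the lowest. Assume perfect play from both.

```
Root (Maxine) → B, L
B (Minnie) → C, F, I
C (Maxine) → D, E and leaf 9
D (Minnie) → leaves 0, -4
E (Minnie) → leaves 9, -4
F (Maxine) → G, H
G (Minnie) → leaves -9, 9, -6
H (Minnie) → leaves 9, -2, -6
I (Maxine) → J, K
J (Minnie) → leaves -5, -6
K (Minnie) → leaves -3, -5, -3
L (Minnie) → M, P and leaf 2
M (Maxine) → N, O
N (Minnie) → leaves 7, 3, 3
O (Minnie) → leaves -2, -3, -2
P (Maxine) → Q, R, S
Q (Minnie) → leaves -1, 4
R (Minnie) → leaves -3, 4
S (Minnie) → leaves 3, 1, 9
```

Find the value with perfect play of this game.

D (Minnie): min(0, -4) = -4
E (Minnie): min(9, -4) = -4
C (Maxine): max(-4, -4, 9) = 9
G (Minnie): min(-9, 9, -6) = -9
H (Minnie): min(9, -2, -6) = -6
F (Maxine): max(-9, -6) = -6
J (Minnie): min(-5, -6) = -6
K (Minnie): min(-3, -5, -3) = -5
I (Maxine): max(-6, -5) = -5
B (Minnie): min(9, -6, -5) = -6
N (Minnie): min(7, 3, 3) = 3
O (Minnie): min(-2, -3, -2) = -3
M (Maxine): max(3, -3) = 3
Q (Minnie): min(-1, 4) = -1
R (Minnie): min(-3, 4) = -3
S (Minnie): min(3, 1, 9) = 1
P (Maxine): max(-1, -3, 1) = 1
L (Minnie): min(3, 1, 2) = 1
Root (Maxine): max(-6, 1) = 1

1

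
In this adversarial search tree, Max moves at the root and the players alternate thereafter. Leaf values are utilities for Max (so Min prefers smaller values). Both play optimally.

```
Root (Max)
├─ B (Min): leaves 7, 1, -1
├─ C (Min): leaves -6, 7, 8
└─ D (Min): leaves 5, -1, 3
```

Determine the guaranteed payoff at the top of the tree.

-1

B (Min): min(7, 1, -1) = -1
C (Min): min(-6, 7, 8) = -6
D (Min): min(5, -1, 3) = -1
Root (Max): max(-1, -6, -1) = -1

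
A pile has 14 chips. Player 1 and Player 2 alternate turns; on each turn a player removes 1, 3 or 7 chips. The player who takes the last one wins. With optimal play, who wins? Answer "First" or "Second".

i:   0  1  2  3  4  5  6  7  8  9 10 11 12 13 14
     L  W  L  W  L  W  L  W  L  W  L  W  L  W  L
Position 14 is L, so the second player wins.

Second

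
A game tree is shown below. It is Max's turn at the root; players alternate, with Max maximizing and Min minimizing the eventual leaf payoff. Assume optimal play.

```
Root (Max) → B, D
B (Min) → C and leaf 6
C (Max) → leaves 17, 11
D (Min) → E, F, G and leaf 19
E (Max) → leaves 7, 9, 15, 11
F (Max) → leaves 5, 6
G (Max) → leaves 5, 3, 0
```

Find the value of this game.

6

C (Max): max(17, 11) = 17
B (Min): min(17, 6) = 6
E (Max): max(7, 9, 15, 11) = 15
F (Max): max(5, 6) = 6
G (Max): max(5, 3, 0) = 5
D (Min): min(15, 6, 5, 19) = 5
Root (Max): max(6, 5) = 6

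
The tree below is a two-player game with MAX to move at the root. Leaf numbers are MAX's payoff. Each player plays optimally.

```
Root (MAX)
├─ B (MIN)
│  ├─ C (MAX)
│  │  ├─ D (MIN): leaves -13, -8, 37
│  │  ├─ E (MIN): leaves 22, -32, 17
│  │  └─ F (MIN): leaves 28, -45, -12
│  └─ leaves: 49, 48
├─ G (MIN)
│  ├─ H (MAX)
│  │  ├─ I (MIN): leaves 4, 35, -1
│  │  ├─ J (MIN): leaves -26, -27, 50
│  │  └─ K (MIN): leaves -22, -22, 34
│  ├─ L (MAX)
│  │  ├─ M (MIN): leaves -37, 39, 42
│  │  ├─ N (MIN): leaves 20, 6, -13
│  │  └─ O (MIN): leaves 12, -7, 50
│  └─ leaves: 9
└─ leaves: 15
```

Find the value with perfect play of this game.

D (MIN): min(-13, -8, 37) = -13
E (MIN): min(22, -32, 17) = -32
F (MIN): min(28, -45, -12) = -45
C (MAX): max(-13, -32, -45) = -13
B (MIN): min(-13, 49, 48) = -13
I (MIN): min(4, 35, -1) = -1
J (MIN): min(-26, -27, 50) = -27
K (MIN): min(-22, -22, 34) = -22
H (MAX): max(-1, -27, -22) = -1
M (MIN): min(-37, 39, 42) = -37
N (MIN): min(20, 6, -13) = -13
O (MIN): min(12, -7, 50) = -7
L (MAX): max(-37, -13, -7) = -7
G (MIN): min(-1, -7, 9) = -7
Root (MAX): max(-13, -7, 15) = 15

15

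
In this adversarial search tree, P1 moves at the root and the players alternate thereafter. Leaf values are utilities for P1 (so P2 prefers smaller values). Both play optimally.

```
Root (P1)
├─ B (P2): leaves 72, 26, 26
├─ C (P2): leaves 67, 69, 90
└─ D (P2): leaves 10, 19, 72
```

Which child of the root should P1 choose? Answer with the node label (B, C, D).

C

B (P2): min(72, 26, 26) = 26
C (P2): min(67, 69, 90) = 67
D (P2): min(10, 19, 72) = 10
Root (P1): max(26, 67, 10) = 67
P1 picks the child with the highest value: C (value 67).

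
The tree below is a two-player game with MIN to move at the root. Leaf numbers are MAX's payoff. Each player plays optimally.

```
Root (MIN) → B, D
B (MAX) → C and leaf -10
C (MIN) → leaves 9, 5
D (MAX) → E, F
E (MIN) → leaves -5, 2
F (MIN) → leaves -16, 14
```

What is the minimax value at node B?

C: min(9, 5) = 5
B: max(5, -10) = 5

5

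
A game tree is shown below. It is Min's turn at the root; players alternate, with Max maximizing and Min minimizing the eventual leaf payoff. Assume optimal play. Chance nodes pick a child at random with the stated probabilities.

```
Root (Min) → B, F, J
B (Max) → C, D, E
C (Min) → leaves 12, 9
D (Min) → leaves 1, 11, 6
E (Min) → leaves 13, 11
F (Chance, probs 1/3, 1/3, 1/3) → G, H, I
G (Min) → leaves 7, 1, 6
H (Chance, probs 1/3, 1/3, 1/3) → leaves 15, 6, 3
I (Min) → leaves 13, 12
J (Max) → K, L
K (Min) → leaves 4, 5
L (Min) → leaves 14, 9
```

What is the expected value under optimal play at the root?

C (Min): min(12, 9) = 9
D (Min): min(1, 11, 6) = 1
E (Min): min(13, 11) = 11
B (Max): max(9, 1, 11) = 11
G (Min): min(7, 1, 6) = 1
H (Chance): 1/3·15 + 1/3·6 + 1/3·3 = 8
I (Min): min(13, 12) = 12
F (Chance): 1/3·1 + 1/3·8 + 1/3·12 = 7
K (Min): min(4, 5) = 4
L (Min): min(14, 9) = 9
J (Max): max(4, 9) = 9
Root (Min): min(11, 7, 9) = 7

7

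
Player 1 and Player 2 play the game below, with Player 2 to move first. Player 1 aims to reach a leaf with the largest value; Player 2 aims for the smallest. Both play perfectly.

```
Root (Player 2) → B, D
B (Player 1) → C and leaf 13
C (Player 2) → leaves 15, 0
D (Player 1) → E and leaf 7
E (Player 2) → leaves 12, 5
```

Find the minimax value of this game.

C (Player 2): min(15, 0) = 0
B (Player 1): max(0, 13) = 13
E (Player 2): min(12, 5) = 5
D (Player 1): max(5, 7) = 7
Root (Player 2): min(13, 7) = 7

7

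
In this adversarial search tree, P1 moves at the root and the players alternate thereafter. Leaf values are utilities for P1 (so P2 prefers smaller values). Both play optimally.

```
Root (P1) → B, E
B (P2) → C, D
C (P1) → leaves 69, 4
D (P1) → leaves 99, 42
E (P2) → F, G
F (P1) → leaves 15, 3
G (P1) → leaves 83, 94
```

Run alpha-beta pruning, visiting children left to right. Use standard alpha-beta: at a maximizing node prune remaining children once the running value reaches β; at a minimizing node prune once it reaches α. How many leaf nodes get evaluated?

C [α=-∞,β=+∞]: v=69
D [α=-∞,β=69]: v=99 after child 1 ≥ β → β-cutoff, skip 1
B [α=-∞,β=+∞]: v=69
F [α=69,β=+∞]: v=15
E [α=69,β=+∞]: v=15 after child 1 ≤ α → α-cutoff, skip 1
Root [α=-∞,β=+∞]: v=69
Leaves evaluated: 5 of 8.

5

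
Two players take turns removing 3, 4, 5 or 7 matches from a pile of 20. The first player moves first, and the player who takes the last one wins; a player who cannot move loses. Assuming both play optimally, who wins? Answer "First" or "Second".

Second

Positions where the player to move wins (W) vs loses (L):
i:   0  1  2  3  4  5  6  7  8  9 10 11 12 13 14 15 16 17 18 19 20
     L  L  L  W  W  W  W  W  W  W  L  L  L  W  W  W  W  W  W  W  L
Position 20 is L, so the second player wins.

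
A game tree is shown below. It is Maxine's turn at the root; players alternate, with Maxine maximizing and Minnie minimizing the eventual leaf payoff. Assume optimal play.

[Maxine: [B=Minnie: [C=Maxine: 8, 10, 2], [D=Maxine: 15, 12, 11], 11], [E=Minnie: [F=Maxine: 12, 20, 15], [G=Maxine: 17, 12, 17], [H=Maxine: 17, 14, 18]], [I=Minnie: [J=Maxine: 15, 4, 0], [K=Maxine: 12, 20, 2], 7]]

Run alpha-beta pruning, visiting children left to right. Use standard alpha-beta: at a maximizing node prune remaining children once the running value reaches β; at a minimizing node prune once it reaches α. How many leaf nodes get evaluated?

15

C [α=-∞,β=+∞]: v=10
D [α=-∞,β=10]: v=15 after child 1 ≥ β → β-cutoff, skip 2
B [α=-∞,β=+∞]: v=10
F [α=10,β=+∞]: v=20
G [α=10,β=20]: v=17
H [α=10,β=17]: v=17 after child 1 ≥ β → β-cutoff, skip 2
E [α=10,β=+∞]: v=17
J [α=17,β=+∞]: v=15
I [α=17,β=+∞]: v=15 after child 1 ≤ α → α-cutoff, skip 2
Root [α=-∞,β=+∞]: v=17
Leaves evaluated: 15 of 23.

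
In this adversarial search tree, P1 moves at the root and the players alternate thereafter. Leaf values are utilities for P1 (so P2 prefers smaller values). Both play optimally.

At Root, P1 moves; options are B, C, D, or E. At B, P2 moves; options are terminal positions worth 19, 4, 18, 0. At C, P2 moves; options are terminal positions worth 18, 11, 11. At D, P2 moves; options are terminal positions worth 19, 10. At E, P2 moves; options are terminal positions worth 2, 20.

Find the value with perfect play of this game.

B (P2): min(19, 4, 18, 0) = 0
C (P2): min(18, 11, 11) = 11
D (P2): min(19, 10) = 10
E (P2): min(2, 20) = 2
Root (P1): max(0, 11, 10, 2) = 11

11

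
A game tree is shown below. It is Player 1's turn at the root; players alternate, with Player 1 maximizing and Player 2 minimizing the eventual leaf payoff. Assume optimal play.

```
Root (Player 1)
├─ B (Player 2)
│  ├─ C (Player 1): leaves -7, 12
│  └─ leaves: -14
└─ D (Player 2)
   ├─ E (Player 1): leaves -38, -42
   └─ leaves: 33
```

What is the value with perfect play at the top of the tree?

C (Player 1): max(-7, 12) = 12
B (Player 2): min(12, -14) = -14
E (Player 1): max(-38, -42) = -38
D (Player 2): min(-38, 33) = -38
Root (Player 1): max(-14, -38) = -14

-14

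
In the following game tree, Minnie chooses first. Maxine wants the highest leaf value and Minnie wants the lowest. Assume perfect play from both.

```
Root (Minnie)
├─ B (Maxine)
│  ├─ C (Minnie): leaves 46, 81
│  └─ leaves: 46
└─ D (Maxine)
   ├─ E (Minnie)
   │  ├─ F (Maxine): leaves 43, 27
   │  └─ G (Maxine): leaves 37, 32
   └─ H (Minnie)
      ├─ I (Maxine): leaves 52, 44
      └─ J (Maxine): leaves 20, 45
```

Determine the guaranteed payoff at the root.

C (Minnie): min(46, 81) = 46
B (Maxine): max(46, 46) = 46
F (Maxine): max(43, 27) = 43
G (Maxine): max(37, 32) = 37
E (Minnie): min(43, 37) = 37
I (Maxine): max(52, 44) = 52
J (Maxine): max(20, 45) = 45
H (Minnie): min(52, 45) = 45
D (Maxine): max(37, 45) = 45
Root (Minnie): min(46, 45) = 45

45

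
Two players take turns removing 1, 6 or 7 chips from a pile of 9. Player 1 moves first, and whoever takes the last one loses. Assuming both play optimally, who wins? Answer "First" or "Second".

Mark each pile size as W (mover wins) or L (mover loses):
i:   0  1  2  3  4  5  6  7  8  9
     W  L  W  L  W  L  W  W  W  W
Position 9 is W, so the first player wins.

First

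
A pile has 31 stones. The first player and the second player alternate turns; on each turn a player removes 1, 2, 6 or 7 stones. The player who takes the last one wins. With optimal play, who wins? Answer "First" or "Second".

First

Mark each pile size as W (mover wins) or L (mover loses):
i:   0  1  2  3  4  5  6  7  8  9 10 11 12 13 14 15 16 17 18 19 20 21 22 23 24 25 26 27 28 29 30 31
     L  W  W  L  W  W  W  W  L  W  W  L  W  W  W  W  L  W  W  L  W  W  W  W  L  W  W  L  W  W  W  W
Position 31 is W, so the first player wins.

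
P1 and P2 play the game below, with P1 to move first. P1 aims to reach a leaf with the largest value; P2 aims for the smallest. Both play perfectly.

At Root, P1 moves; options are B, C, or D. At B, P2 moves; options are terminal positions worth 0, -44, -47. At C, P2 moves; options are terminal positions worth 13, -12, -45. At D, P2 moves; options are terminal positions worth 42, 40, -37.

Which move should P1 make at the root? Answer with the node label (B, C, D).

B (P2): min(0, -44, -47) = -47
C (P2): min(13, -12, -45) = -45
D (P2): min(42, 40, -37) = -37
Root (P1): max(-47, -45, -37) = -37
P1 picks the child with the highest value: D (value -37).

D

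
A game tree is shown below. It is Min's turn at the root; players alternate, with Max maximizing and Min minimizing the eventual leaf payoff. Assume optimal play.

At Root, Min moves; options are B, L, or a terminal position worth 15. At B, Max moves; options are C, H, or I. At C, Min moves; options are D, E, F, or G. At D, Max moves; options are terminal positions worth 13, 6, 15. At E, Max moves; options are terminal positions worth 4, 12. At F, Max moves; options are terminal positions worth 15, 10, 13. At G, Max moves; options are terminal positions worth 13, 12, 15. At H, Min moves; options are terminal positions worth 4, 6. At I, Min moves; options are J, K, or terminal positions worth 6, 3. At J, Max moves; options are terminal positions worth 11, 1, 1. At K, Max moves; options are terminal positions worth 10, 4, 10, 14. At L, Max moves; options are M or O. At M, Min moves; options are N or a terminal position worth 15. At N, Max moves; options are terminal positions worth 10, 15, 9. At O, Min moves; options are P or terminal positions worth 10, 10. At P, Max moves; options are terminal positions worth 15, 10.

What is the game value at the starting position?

D (Max): max(13, 6, 15) = 15
E (Max): max(4, 12) = 12
F (Max): max(15, 10, 13) = 15
G (Max): max(13, 12, 15) = 15
C (Min): min(15, 12, 15, 15) = 12
H (Min): min(4, 6) = 4
J (Max): max(11, 1, 1) = 11
K (Max): max(10, 4, 10, 14) = 14
I (Min): min(11, 14, 6, 3) = 3
B (Max): max(12, 4, 3) = 12
N (Max): max(10, 15, 9) = 15
M (Min): min(15, 15) = 15
P (Max): max(15, 10) = 15
O (Min): min(15, 10, 10) = 10
L (Max): max(15, 10) = 15
Root (Min): min(12, 15, 15) = 12

12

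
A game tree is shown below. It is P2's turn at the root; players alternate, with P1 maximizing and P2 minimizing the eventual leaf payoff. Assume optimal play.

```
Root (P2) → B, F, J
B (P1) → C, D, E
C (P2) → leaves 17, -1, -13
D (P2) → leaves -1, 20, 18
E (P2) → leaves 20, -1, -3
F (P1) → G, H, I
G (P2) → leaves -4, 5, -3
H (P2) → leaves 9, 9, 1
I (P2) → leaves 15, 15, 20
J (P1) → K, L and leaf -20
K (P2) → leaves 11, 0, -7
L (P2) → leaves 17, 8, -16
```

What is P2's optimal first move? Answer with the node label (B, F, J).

J

C (P2): min(17, -1, -13) = -13
D (P2): min(-1, 20, 18) = -1
E (P2): min(20, -1, -3) = -3
B (P1): max(-13, -1, -3) = -1
G (P2): min(-4, 5, -3) = -4
H (P2): min(9, 9, 1) = 1
I (P2): min(15, 15, 20) = 15
F (P1): max(-4, 1, 15) = 15
K (P2): min(11, 0, -7) = -7
L (P2): min(17, 8, -16) = -16
J (P1): max(-7, -16, -20) = -7
Root (P2): min(-1, 15, -7) = -7
P2 picks the child with the lowest value: J (value -7).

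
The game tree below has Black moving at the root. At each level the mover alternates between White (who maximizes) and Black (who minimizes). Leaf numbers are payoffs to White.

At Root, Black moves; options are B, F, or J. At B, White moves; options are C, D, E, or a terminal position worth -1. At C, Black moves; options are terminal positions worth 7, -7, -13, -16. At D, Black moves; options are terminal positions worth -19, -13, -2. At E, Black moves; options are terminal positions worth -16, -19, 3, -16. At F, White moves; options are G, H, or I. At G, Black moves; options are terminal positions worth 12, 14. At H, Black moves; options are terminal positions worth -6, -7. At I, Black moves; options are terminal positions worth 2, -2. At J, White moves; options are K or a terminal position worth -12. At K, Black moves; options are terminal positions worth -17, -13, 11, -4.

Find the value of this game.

C (Black): min(7, -7, -13, -16) = -16
D (Black): min(-19, -13, -2) = -19
E (Black): min(-16, -19, 3, -16) = -19
B (White): max(-16, -19, -19, -1) = -1
G (Black): min(12, 14) = 12
H (Black): min(-6, -7) = -7
I (Black): min(2, -2) = -2
F (White): max(12, -7, -2) = 12
K (Black): min(-17, -13, 11, -4) = -17
J (White): max(-17, -12) = -12
Root (Black): min(-1, 12, -12) = -12

-12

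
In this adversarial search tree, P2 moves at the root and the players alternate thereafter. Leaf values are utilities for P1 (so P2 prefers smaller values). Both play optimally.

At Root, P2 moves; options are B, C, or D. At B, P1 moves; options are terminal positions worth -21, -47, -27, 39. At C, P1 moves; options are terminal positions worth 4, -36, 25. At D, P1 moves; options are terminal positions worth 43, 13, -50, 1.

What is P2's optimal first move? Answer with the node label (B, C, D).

C

B (P1): max(-21, -47, -27, 39) = 39
C (P1): max(4, -36, 25) = 25
D (P1): max(43, 13, -50, 1) = 43
Root (P2): min(39, 25, 43) = 25
P2 picks the child with the lowest value: C (value 25).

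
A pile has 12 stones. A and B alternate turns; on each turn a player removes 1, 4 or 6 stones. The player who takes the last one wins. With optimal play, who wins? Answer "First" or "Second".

W/L table (W = player to move can force a win):
i:   0  1  2  3  4  5  6  7  8  9 10 11 12
     L  W  L  W  W  L  W  L  W  W  L  W  L
Position 12 is L, so the second player wins.

Second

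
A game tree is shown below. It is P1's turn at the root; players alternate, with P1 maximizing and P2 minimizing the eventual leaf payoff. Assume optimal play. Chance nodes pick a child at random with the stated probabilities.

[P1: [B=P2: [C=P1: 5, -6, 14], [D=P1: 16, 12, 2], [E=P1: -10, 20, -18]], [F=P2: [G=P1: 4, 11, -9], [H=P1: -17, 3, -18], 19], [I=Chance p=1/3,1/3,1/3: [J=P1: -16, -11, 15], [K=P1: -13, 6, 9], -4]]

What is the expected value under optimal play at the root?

C (P1): max(5, -6, 14) = 14
D (P1): max(16, 12, 2) = 16
E (P1): max(-10, 20, -18) = 20
B (P2): min(14, 16, 20) = 14
G (P1): max(4, 11, -9) = 11
H (P1): max(-17, 3, -18) = 3
F (P2): min(11, 3, 19) = 3
J (P1): max(-16, -11, 15) = 15
K (P1): max(-13, 6, 9) = 9
I (Chance): 1/3·15 + 1/3·9 + 1/3·-4 = 6.67
Root (P1): max(14, 3, 6.67) = 14

14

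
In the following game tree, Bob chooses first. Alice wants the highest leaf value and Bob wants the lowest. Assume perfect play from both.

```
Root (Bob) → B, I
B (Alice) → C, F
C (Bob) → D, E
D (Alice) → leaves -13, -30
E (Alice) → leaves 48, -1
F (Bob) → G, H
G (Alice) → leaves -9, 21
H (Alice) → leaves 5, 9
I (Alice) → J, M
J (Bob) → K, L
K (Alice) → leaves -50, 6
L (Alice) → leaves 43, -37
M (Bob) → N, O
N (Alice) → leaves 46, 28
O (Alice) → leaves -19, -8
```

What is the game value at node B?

D: max(-13, -30) = -13
E: max(48, -1) = 48
C: min(-13, 48) = -13
G: max(-9, 21) = 21
H: max(5, 9) = 9
F: min(21, 9) = 9
B: max(-13, 9) = 9

9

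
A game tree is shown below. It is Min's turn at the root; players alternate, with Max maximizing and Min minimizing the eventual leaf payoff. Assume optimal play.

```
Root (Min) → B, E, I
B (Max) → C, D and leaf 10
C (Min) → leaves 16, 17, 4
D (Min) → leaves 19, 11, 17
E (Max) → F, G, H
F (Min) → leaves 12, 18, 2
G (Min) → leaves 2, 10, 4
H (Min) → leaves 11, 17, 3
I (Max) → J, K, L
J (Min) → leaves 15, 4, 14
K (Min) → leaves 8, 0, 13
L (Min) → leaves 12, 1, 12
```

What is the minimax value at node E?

3

F: min(12, 18, 2) = 2
G: min(2, 10, 4) = 2
H: min(11, 17, 3) = 3
E: max(2, 2, 3) = 3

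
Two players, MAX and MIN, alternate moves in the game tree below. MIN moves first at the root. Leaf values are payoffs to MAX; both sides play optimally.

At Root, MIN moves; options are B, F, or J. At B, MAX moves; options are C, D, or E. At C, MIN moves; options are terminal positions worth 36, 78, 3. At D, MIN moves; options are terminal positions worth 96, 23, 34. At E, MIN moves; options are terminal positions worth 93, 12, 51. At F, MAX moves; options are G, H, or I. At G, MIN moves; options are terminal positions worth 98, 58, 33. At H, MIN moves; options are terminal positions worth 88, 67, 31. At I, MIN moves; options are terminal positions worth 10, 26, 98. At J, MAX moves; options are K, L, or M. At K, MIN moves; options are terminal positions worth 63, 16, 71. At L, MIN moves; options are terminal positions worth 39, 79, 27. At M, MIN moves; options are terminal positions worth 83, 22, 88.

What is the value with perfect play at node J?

K: min(63, 16, 71) = 16
L: min(39, 79, 27) = 27
M: min(83, 22, 88) = 22
J: max(16, 27, 22) = 27

27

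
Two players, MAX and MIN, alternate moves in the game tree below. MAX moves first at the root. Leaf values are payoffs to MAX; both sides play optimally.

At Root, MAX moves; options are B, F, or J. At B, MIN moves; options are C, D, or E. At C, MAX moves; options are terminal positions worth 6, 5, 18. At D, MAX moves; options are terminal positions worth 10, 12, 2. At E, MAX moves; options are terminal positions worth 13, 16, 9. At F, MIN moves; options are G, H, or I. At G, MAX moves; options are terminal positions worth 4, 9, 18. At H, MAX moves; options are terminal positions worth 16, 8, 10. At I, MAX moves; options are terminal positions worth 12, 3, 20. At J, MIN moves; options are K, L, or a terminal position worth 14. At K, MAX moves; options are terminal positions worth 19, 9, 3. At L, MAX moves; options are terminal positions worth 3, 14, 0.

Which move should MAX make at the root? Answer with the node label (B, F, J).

C (MAX): max(6, 5, 18) = 18
D (MAX): max(10, 12, 2) = 12
E (MAX): max(13, 16, 9) = 16
B (MIN): min(18, 12, 16) = 12
G (MAX): max(4, 9, 18) = 18
H (MAX): max(16, 8, 10) = 16
I (MAX): max(12, 3, 20) = 20
F (MIN): min(18, 16, 20) = 16
K (MAX): max(19, 9, 3) = 19
L (MAX): max(3, 14, 0) = 14
J (MIN): min(19, 14, 14) = 14
Root (MAX): max(12, 16, 14) = 16
MAX picks the child with the highest value: F (value 16).

F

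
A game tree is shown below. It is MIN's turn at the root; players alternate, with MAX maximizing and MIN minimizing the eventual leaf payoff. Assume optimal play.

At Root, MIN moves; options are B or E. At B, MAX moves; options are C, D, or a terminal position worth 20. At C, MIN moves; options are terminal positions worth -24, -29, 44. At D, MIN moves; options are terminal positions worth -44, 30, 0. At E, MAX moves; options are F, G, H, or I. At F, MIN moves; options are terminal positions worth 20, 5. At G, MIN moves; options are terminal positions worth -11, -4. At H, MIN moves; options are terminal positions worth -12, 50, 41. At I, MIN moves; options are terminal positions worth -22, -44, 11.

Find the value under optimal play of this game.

5

C (MIN): min(-24, -29, 44) = -29
D (MIN): min(-44, 30, 0) = -44
B (MAX): max(-29, -44, 20) = 20
F (MIN): min(20, 5) = 5
G (MIN): min(-11, -4) = -11
H (MIN): min(-12, 50, 41) = -12
I (MIN): min(-22, -44, 11) = -44
E (MAX): max(5, -11, -12, -44) = 5
Root (MIN): min(20, 5) = 5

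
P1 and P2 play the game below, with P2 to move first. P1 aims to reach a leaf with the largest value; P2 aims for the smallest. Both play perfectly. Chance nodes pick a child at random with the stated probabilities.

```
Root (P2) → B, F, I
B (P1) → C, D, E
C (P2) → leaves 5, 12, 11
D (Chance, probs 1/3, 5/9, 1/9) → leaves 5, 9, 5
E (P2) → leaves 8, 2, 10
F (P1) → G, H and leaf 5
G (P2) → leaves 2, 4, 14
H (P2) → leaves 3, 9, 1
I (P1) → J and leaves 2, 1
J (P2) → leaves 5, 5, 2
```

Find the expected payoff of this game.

C (P2): min(5, 12, 11) = 5
D (Chance): 1/3·5 + 5/9·9 + 1/9·5 = 7.22
E (P2): min(8, 2, 10) = 2
B (P1): max(5, 7.22, 2) = 7.22
G (P2): min(2, 4, 14) = 2
H (P2): min(3, 9, 1) = 1
F (P1): max(2, 1, 5) = 5
J (P2): min(5, 5, 2) = 2
I (P1): max(2, 2, 1) = 2
Root (P2): min(7.22, 5, 2) = 2

2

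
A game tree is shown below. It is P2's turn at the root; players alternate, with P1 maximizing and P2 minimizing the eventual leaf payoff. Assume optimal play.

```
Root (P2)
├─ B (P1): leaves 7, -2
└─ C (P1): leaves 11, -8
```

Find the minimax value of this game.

7

B (P1): max(7, -2) = 7
C (P1): max(11, -8) = 11
Root (P2): min(7, 11) = 7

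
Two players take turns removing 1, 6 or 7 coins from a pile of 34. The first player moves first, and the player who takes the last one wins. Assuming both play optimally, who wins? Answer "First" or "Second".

i:   0  1  2  3  4  5  6  7  8  9 10 11 12 13 14 15 16 17 18 19 20 21 22 23 24 25 26 27 28 29 30 31 32 33 34
     L  W  L  W  L  W  W  W  W  W  W  W  L  W  L  W  L  W  W  W  W  W  W  W  L  W  L  W  L  W  W  W  W  W  W
Position 34 is W, so the first player wins.

First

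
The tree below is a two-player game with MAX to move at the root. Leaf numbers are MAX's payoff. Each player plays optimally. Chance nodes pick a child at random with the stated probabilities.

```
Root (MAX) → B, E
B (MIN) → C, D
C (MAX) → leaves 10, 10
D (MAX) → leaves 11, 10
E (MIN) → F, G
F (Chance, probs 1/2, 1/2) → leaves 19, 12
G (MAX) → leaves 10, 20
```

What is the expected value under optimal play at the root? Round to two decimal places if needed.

15.5

C (MAX): max(10, 10) = 10
D (MAX): max(11, 10) = 11
B (MIN): min(10, 11) = 10
F (Chance): 1/2·19 + 1/2·12 = 15.5
G (MAX): max(10, 20) = 20
E (MIN): min(15.5, 20) = 15.5
Root (MAX): max(10, 15.5) = 15.5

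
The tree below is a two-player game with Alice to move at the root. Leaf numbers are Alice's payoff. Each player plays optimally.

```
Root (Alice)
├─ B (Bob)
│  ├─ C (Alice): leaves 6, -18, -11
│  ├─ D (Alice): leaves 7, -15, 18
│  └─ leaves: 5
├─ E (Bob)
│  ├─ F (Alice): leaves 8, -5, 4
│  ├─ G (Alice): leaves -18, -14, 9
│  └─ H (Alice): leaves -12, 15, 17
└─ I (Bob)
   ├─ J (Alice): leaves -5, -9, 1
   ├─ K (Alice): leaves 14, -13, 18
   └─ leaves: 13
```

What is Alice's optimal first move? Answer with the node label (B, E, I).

C (Alice): max(6, -18, -11) = 6
D (Alice): max(7, -15, 18) = 18
B (Bob): min(6, 18, 5) = 5
F (Alice): max(8, -5, 4) = 8
G (Alice): max(-18, -14, 9) = 9
H (Alice): max(-12, 15, 17) = 17
E (Bob): min(8, 9, 17) = 8
J (Alice): max(-5, -9, 1) = 1
K (Alice): max(14, -13, 18) = 18
I (Bob): min(1, 18, 13) = 1
Root (Alice): max(5, 8, 1) = 8
Alice picks the child with the highest value: E (value 8).

E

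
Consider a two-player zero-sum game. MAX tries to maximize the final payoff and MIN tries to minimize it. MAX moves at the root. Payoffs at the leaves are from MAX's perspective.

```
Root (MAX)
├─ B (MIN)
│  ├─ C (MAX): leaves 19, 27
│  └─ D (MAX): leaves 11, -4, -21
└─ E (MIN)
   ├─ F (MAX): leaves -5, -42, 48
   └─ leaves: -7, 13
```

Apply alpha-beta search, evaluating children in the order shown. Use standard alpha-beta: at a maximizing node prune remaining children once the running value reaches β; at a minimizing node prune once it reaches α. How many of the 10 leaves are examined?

9

C [α=-∞,β=+∞]: v=27
D [α=-∞,β=27]: v=11
B [α=-∞,β=+∞]: v=11
F [α=11,β=+∞]: v=48
E [α=11,β=+∞]: v=-7 after child 2 ≤ α → α-cutoff, skip 1
Root [α=-∞,β=+∞]: v=11
Leaves evaluated: 9 of 10.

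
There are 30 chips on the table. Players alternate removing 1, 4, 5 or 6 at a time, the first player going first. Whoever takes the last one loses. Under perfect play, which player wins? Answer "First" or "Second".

Mark each pile size as W (mover wins) or L (mover loses):
i:   0  1  2  3  4  5  6  7  8  9 10 11 12 13 14 15 16 17 18 19 20 21 22 23 24 25 26 27 28 29 30
     W  L  W  L  W  W  W  W  W  W  L  W  L  W  W  W  W  W  W  L  W  L  W  W  W  W  W  W  L  W  L
Position 30 is L, so the second player wins.

Second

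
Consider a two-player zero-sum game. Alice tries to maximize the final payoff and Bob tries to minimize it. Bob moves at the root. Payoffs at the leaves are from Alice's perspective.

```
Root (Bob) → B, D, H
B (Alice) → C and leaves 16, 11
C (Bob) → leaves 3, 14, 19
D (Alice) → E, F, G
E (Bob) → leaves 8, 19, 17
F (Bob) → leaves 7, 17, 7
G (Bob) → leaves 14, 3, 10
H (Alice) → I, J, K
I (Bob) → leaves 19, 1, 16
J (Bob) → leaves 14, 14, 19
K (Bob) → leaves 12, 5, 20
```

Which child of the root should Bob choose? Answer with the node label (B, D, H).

D

C (Bob): min(3, 14, 19) = 3
B (Alice): max(3, 16, 11) = 16
E (Bob): min(8, 19, 17) = 8
F (Bob): min(7, 17, 7) = 7
G (Bob): min(14, 3, 10) = 3
D (Alice): max(8, 7, 3) = 8
I (Bob): min(19, 1, 16) = 1
J (Bob): min(14, 14, 19) = 14
K (Bob): min(12, 5, 20) = 5
H (Alice): max(1, 14, 5) = 14
Root (Bob): min(16, 8, 14) = 8
Bob picks the child with the lowest value: D (value 8).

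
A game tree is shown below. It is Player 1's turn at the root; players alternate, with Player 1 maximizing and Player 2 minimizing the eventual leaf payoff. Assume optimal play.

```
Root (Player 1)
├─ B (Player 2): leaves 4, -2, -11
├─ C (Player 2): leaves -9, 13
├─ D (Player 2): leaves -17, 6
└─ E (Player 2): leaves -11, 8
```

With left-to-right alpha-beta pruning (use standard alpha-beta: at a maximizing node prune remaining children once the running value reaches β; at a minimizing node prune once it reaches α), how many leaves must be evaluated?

B [α=-∞,β=+∞]: v=-11
C [α=-11,β=+∞]: v=-9
D [α=-9,β=+∞]: v=-17 after child 1 ≤ α → α-cutoff, skip 1
E [α=-9,β=+∞]: v=-11 after child 1 ≤ α → α-cutoff, skip 1
Root [α=-∞,β=+∞]: v=-9
Leaves evaluated: 7 of 9.

7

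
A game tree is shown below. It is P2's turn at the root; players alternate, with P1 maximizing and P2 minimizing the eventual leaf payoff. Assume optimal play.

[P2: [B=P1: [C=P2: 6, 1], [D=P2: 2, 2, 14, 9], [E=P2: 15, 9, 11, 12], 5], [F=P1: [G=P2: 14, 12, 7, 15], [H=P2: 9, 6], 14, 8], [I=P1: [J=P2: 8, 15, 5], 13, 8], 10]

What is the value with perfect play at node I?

J: min(8, 15, 5) = 5
I: max(5, 13, 8) = 13

13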